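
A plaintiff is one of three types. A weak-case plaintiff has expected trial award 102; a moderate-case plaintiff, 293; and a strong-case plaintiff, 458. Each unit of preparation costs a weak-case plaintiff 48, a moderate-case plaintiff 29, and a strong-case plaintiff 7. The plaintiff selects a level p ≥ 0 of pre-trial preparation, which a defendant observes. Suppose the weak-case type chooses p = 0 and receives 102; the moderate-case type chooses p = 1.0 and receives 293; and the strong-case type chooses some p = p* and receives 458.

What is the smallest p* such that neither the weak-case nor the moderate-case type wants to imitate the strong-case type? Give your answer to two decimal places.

7.42

Moderate-case type (on-path payoff 293 − 29×1.0 = 264) won't mimic when 264 ≥ 458 − 29·p*, i.e. p* ≥ 6.69.
Weak-case type (on-path payoff 102) won't mimic when 102 ≥ 458 − 48·p*, i.e. p* ≥ 7.42.
Both must hold, so p* = max(7.42, 6.69) = 7.42. The weak-case type's constraint binds.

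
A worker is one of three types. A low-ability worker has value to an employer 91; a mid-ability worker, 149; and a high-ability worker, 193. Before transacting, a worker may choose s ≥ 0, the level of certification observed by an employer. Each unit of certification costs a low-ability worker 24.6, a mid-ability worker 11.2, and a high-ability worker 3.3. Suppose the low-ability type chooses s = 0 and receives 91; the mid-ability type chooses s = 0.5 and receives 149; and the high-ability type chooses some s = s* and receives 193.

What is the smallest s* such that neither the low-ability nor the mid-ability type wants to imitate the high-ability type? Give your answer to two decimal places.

4.43

Low-ability type (on-path payoff 91) won't mimic when 91 ≥ 193 − 24.6·s*, i.e. s* ≥ 4.15.
Mid-ability type (on-path payoff 149 − 11.2×0.5 = 143.4) won't mimic when 143.4 ≥ 193 − 11.2·s*, i.e. s* ≥ 4.43.
Both must hold, so s* = max(4.15, 4.43) = 4.43. The mid-ability type's constraint binds.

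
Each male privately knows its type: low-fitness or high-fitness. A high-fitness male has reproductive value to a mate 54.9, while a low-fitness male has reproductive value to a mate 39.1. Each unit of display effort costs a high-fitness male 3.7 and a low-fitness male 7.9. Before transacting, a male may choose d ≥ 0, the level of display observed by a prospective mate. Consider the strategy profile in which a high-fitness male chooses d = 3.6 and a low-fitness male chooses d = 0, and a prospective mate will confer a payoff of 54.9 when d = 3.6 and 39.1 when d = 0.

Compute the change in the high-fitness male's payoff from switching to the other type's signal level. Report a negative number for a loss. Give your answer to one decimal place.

-2.5

Playing d = 3.6 the high-fitness male receives 54.9 − 3.7 × 3.6 = 41.58.
Deviating to d = 0 yields 39.1 instead.
Gain from deviating: 39.1 − 41.58 = -2.48, i.e. -2.5 to one decimal place.
The gain is negative, so the high-fitness type's incentive-compatibility constraint is satisfied.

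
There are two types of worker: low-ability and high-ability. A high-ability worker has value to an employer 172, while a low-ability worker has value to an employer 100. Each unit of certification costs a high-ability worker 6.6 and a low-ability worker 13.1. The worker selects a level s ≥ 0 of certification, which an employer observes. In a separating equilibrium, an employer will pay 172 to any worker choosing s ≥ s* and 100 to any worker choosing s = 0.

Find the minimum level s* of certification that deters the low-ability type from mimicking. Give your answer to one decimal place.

5.5

A low-ability worker choosing s = 0 receives 100.
Imitating at s* instead would pay 172 at cost 13.1·s*, netting 172 − 13.1·s*.
Indifference: 100 = 172 − 13.1·s*, so s* = (172 − 100) / 13.1 ≈ 5.5.
This is the low-ability type's binding incentive-compatibility constraint; any s ≥ 5.5 sustains separation on that side.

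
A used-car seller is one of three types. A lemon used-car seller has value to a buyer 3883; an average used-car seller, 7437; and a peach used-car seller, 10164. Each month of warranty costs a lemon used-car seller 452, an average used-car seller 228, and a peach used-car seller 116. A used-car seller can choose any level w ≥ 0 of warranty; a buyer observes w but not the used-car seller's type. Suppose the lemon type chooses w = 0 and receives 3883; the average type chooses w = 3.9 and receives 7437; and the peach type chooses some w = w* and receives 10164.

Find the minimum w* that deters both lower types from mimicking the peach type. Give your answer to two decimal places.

15.86

Lemon type (on-path payoff 3883) won't mimic when 3883 ≥ 10164 − 452·w*, i.e. w* ≥ 13.90.
Average type (on-path payoff 7437 − 228×3.9 = 6547.8) won't mimic when 6547.8 ≥ 10164 − 228·w*, i.e. w* ≥ 15.86.
Both must hold, so w* = max(13.90, 15.86) = 15.86. The average type's constraint binds.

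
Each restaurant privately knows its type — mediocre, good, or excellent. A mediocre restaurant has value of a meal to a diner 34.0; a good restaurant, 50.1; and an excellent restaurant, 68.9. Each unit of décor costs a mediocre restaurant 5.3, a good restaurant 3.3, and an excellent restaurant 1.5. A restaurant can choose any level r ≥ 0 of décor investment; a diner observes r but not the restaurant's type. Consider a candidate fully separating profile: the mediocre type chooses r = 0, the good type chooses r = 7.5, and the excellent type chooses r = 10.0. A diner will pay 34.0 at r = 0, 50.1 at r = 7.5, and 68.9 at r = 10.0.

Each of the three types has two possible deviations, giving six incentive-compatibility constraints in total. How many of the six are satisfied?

Mediocre (own payoff 34.0): to r=7.5 gives 50.1 − 5.3×7.5 = 10.35 → no gain ✓; to r=10.0 gives 68.9 − 5.3×10.0 = 15.9 → no gain ✓.
Good (own payoff 50.1 − 3.3×7.5 = 25.35): to r=0 gives 34.0 → profitable ✗; to r=10.0 gives 68.9 − 3.3×10.0 = 35.9 → profitable ✗.
Excellent (own payoff 68.9 − 1.5×10.0 = 53.9): to r=0 gives 34.0 → no gain ✓; to r=7.5 gives 50.1 − 1.5×7.5 = 38.85 → no gain ✓.
4 of the 6 constraints hold; not an equilibrium.

4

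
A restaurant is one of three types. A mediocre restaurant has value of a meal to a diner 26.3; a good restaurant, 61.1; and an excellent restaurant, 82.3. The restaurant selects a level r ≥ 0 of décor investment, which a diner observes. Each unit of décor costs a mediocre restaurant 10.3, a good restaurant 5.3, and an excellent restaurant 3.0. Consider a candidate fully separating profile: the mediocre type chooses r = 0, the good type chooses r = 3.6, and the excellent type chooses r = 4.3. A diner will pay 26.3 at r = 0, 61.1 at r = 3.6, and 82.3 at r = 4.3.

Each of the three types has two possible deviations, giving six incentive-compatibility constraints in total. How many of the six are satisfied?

4

Mediocre (own payoff 26.3): to r=3.6 gives 61.1 − 10.3×3.6 = 24.02 → no gain ✓; to r=4.3 gives 82.3 − 10.3×4.3 = 38.01 → profitable ✗.
Good (own payoff 61.1 − 5.3×3.6 = 42.02): to r=0 gives 26.3 → no gain ✓; to r=4.3 gives 82.3 − 5.3×4.3 = 59.51 → profitable ✗.
Excellent (own payoff 82.3 − 3.0×4.3 = 69.4): to r=0 gives 26.3 → no gain ✓; to r=3.6 gives 61.1 − 3.0×3.6 = 50.3 → no gain ✓.
4 of the 6 constraints hold; not an equilibrium.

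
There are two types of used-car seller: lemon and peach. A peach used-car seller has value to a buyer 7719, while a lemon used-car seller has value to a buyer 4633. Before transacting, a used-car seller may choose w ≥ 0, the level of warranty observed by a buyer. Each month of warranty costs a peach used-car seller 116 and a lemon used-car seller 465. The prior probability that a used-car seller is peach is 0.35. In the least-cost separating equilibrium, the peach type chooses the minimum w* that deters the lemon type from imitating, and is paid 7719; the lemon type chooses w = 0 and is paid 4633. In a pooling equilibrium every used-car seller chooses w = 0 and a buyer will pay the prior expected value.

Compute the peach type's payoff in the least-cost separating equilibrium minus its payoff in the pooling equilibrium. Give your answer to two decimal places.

1236.06

Least-cost separating signal: w* solves 4633 = 7719 − 465·w*, so w* = (7719 − 4633)/465 ≈ 6.6366.
Peach type's separating payoff: 7719 − 116 × w* = 7719 − 116 × (7719 − 4633)/465 = 7719 − 357976/465 ≈ 6949.1591.
Pooling payoff: 0.35 × 7719 + 0.65 × 4633 = 5713.1.
Difference: 6949.1591 − 5713.1 = 1236.0591, i.e. 1236.06 to two decimal places.
The peach type prefers to separate.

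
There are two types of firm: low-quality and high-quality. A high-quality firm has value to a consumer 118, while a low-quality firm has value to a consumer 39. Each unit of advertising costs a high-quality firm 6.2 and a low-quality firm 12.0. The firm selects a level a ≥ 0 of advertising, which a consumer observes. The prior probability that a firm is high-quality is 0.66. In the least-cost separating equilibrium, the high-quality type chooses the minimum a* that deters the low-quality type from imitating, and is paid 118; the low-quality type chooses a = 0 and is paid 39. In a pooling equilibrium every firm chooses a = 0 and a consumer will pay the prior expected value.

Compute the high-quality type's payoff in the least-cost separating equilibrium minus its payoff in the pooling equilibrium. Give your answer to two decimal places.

-13.96

Least-cost separating signal: a* solves 39 = 118 − 12.0·a*, so a* = (118 − 39)/12.0 ≈ 6.5833.
High-quality type's separating payoff: 118 − 6.2 × a* = 118 − 6.2 × (118 − 39)/12.0 = 118 − 489.8/12.0 ≈ 77.1833.
Pooling payoff: 0.66 × 118 + 0.34 × 39 = 91.14.
Difference: 77.1833 − 91.14 = -13.9567, i.e. -13.96 to two decimal places.
The high-quality type would prefer the pooling outcome.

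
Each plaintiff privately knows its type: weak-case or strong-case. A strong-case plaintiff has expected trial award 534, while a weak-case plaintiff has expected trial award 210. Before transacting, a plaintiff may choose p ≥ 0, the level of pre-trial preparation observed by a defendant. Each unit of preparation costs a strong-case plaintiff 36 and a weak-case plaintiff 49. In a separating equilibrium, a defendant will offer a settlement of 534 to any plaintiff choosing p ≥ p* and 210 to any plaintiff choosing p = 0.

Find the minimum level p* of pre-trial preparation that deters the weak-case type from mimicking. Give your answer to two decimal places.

6.61

A weak-case plaintiff choosing p = 0 receives 210.
Imitating at p* instead would pay 534 at cost 49·p*, netting 534 − 49·p*.
Indifference: 210 = 534 − 49·p*, so p* = (534 − 210) / 49 ≈ 6.61.
At p* the weak-case type's incentive constraint just binds; the strong-case type strictly prefers p* since its per-unit cost is lower.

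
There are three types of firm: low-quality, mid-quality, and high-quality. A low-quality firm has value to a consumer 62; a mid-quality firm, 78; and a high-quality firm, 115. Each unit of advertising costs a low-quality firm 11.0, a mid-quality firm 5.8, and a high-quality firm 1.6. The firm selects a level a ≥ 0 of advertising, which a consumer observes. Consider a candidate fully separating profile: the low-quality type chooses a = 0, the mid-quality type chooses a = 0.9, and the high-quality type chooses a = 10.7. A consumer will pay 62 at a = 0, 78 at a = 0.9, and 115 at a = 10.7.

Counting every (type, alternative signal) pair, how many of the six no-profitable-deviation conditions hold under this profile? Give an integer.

Mid-quality (own payoff 78 − 5.8×0.9 = 72.78): to a=0 gives 62 → no gain ✓; to a=10.7 gives 115 − 5.8×10.7 = 52.94 → no gain ✓.
Low-quality (own payoff 62): to a=0.9 gives 78 − 11.0×0.9 = 68.1 → profitable ✗; to a=10.7 gives 115 − 11.0×10.7 = -2.7 → no gain ✓.
High-quality (own payoff 115 − 1.6×10.7 = 97.88): to a=0 gives 62 → no gain ✓; to a=0.9 gives 78 − 1.6×0.9 = 76.56 → no gain ✓.
5 of the 6 constraints hold; not an equilibrium.

5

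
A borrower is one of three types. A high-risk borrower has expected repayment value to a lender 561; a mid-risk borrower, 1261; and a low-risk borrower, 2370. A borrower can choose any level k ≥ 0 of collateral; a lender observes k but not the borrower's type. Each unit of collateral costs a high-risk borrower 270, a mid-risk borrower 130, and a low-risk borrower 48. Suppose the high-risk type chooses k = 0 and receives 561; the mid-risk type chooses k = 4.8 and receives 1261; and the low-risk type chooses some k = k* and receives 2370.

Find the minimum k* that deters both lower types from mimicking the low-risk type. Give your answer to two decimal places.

13.33

High-risk type (on-path payoff 561) won't mimic when 561 ≥ 2370 − 270·k*, i.e. k* ≥ 6.70.
Mid-risk type (on-path payoff 1261 − 130×4.8 = 637) won't mimic when 637 ≥ 2370 − 130·k*, i.e. k* ≥ 13.33.
Both must hold, so k* = max(6.70, 13.33) = 13.33. The mid-risk type's constraint binds.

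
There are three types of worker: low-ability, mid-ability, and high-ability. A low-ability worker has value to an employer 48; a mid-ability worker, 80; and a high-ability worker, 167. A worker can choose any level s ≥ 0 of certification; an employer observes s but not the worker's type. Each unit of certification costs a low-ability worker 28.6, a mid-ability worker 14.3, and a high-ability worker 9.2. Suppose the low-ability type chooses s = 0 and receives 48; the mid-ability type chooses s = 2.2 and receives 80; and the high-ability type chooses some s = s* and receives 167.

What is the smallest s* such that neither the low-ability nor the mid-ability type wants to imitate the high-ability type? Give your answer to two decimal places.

8.28

Mid-ability type (on-path payoff 80 − 14.3×2.2 = 48.54) won't mimic when 48.54 ≥ 167 − 14.3·s*, i.e. s* ≥ 8.28.
Low-ability type (on-path payoff 48) won't mimic when 48 ≥ 167 − 28.6·s*, i.e. s* ≥ 4.16.
Both must hold, so s* = max(4.16, 8.28) = 8.28. The mid-ability type's constraint binds.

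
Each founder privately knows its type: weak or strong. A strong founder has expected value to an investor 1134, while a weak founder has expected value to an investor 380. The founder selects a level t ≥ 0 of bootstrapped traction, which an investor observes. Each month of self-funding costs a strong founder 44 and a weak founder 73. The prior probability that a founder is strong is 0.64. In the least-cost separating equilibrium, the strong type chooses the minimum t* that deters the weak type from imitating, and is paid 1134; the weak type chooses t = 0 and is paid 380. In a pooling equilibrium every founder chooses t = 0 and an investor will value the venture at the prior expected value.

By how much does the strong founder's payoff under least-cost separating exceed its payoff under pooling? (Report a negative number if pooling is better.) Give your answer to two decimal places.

Least-cost separating signal: t* solves 380 = 1134 − 73·t*, so t* = (1134 − 380)/73 ≈ 10.3288.
Strong type's separating payoff: 1134 − 44 × t* = 1134 − 44 × (1134 − 380)/73 = 1134 − 33176/73 ≈ 679.5342.
Pooling payoff: 0.64 × 1134 + 0.36 × 380 = 862.56.
Difference: 679.5342 − 862.56 = -183.0258, i.e. -183.03 to two decimal places.
The strong type would prefer the pooling outcome.

-183.03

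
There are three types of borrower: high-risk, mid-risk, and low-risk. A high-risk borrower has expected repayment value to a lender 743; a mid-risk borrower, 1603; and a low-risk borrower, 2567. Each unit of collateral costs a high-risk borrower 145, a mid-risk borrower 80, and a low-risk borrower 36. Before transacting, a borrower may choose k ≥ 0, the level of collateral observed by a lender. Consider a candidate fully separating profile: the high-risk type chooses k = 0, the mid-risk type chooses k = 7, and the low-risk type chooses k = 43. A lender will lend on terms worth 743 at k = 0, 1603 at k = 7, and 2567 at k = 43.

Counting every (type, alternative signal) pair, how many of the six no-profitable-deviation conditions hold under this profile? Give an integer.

Low-risk (own payoff 2567 − 36×43 = 1019): to k=0 gives 743 → no gain ✓; to k=7 gives 1603 − 36×7 = 1351 → profitable ✗.
Mid-risk (own payoff 1603 − 80×7 = 1043): to k=0 gives 743 → no gain ✓; to k=43 gives 2567 − 80×43 = -873 → no gain ✓.
High-risk (own payoff 743): to k=7 gives 1603 − 145×7 = 588 → no gain ✓; to k=43 gives 2567 − 145×43 = -3668 → no gain ✓.
5 of the 6 constraints hold; not an equilibrium.

5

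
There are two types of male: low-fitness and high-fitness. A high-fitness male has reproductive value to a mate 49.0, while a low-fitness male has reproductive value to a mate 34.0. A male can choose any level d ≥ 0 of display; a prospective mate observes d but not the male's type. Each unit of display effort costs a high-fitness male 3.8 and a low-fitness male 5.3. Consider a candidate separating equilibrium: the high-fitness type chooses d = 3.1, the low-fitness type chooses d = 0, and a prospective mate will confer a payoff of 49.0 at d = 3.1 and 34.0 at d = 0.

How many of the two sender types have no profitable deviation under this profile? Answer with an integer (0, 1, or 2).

2

High-fitness type: signal → 49.0 − 3.8 × 3.1 = 37.22; deviate to 0 → 34.0. IC holds (37.22 ≥ 34.0).
Low-fitness type: stay at 0 → 34.0; mimic → 49.0 − 5.3 × 3.1 = 32.57. IC holds (34.0 ≥ 32.57).
2 of 2 constraints hold, so this is a separating equilibrium.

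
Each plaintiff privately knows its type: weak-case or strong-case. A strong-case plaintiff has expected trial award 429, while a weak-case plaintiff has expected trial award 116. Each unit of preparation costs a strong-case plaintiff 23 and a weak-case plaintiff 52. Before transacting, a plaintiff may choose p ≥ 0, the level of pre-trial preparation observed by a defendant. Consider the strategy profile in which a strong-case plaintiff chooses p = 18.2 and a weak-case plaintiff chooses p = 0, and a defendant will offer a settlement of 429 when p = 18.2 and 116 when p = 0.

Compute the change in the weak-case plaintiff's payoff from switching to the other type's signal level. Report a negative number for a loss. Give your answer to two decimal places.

-633.40

Playing p = 0 the weak-case plaintiff receives 116.
Deviating to p = 18.2 brings payment 429 at cost 52 × 18.2 = 946.4, netting -517.4.
Gain from deviating: -517.4 − 116 = -633.40.
The gain is negative, so the weak-case type's incentive-compatibility constraint is satisfied.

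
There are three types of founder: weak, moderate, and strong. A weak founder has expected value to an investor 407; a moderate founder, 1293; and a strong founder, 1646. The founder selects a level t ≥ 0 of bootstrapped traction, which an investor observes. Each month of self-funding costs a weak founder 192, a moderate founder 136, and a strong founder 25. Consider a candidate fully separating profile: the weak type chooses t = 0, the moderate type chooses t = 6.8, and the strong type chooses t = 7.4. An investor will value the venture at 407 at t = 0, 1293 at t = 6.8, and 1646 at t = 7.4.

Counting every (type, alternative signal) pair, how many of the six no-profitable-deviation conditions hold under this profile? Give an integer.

Strong (own payoff 1646 − 25×7.4 = 1461): to t=0 gives 407 → no gain ✓; to t=6.8 gives 1293 − 25×6.8 = 1123 → no gain ✓.
Weak (own payoff 407): to t=6.8 gives 1293 − 192×6.8 = -12.6 → no gain ✓; to t=7.4 gives 1646 − 192×7.4 = 225.2 → no gain ✓.
Moderate (own payoff 1293 − 136×6.8 = 368.2): to t=0 gives 407 → profitable ✗; to t=7.4 gives 1646 − 136×7.4 = 639.6 → profitable ✗.
4 of the 6 constraints hold; not an equilibrium.

4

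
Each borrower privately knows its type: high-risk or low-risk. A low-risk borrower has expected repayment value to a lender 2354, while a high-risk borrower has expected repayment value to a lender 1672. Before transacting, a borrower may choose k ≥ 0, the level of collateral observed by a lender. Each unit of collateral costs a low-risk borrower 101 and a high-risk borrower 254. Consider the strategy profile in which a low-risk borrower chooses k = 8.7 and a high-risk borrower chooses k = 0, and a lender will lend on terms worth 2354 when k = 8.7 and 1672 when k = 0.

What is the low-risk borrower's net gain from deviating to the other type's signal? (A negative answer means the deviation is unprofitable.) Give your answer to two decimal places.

Playing k = 8.7 the low-risk borrower receives 2354 − 101 × 8.7 = 1475.3.
Deviating to k = 0 yields 1672 instead.
Gain from deviating: 1672 − 1475.3 = 196.70.
The gain is positive, so the low-risk type's incentive-compatibility constraint is violated — this profile is not a separating equilibrium.

196.70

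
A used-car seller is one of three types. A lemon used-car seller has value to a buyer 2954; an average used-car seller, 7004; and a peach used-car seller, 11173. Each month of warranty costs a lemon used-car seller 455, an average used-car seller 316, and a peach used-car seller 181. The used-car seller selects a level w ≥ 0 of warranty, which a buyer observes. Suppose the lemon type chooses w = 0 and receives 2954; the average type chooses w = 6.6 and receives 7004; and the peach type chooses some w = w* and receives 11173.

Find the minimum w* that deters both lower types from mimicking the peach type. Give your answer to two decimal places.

19.79

Lemon type (on-path payoff 2954) won't mimic when 2954 ≥ 11173 − 455·w*, i.e. w* ≥ 18.06.
Average type (on-path payoff 7004 − 316×6.6 = 4918.4) won't mimic when 4918.4 ≥ 11173 − 316·w*, i.e. w* ≥ 19.79.
Both must hold, so w* = max(18.06, 19.79) = 19.79. The average type's constraint binds.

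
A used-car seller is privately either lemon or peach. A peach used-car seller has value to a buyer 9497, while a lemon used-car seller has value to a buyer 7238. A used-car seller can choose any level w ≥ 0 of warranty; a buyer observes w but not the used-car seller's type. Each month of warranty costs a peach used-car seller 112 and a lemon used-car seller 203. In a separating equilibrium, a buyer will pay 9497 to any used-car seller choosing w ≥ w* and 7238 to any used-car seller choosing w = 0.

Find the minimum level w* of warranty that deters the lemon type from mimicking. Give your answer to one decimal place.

11.1

A lemon used-car seller choosing w = 0 receives 7238.
Imitating at w* instead would pay 9497 at cost 203·w*, netting 9497 − 203·w*.
Indifference: 7238 = 9497 − 203·w*, so w* = (9497 − 7238) / 203 ≈ 11.1.
This is the lemon type's binding incentive-compatibility constraint; any w ≥ 11.1 sustains separation on that side.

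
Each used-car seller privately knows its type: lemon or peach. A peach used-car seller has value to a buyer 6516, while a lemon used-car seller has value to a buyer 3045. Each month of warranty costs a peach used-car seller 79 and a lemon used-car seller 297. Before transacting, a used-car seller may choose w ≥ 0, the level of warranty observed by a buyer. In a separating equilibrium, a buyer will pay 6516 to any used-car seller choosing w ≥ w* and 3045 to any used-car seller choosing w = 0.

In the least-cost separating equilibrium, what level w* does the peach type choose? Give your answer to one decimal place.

11.7

A lemon used-car seller choosing w = 0 receives 3045.
Imitating at w* instead would pay 6516 at cost 297·w*, netting 6516 − 297·w*.
Indifference: 3045 = 6516 − 297·w*, so w* = (6516 − 3045) / 297 ≈ 11.7.
At w* the lemon type's incentive constraint just binds; the peach type strictly prefers w* since its per-unit cost is lower.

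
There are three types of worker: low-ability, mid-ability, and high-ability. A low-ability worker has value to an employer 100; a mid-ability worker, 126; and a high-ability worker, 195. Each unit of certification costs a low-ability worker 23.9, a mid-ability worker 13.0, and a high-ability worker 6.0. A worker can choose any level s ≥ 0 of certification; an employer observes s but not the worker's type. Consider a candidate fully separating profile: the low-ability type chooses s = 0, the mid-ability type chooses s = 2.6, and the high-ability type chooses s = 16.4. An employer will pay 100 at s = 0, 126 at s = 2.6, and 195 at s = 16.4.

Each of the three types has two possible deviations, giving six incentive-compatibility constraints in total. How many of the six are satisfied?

Low-ability (own payoff 100): to s=2.6 gives 126 − 23.9×2.6 = 63.86 → no gain ✓; to s=16.4 gives 195 − 23.9×16.4 = -196.96 → no gain ✓.
High-ability (own payoff 195 − 6.0×16.4 = 96.6): to s=0 gives 100 → profitable ✗; to s=2.6 gives 126 − 6.0×2.6 = 110.4 → profitable ✗.
Mid-ability (own payoff 126 − 13.0×2.6 = 92.2): to s=0 gives 100 → profitable ✗; to s=16.4 gives 195 − 13.0×16.4 = -18.2 → no gain ✓.
3 of the 6 constraints hold; not an equilibrium.

3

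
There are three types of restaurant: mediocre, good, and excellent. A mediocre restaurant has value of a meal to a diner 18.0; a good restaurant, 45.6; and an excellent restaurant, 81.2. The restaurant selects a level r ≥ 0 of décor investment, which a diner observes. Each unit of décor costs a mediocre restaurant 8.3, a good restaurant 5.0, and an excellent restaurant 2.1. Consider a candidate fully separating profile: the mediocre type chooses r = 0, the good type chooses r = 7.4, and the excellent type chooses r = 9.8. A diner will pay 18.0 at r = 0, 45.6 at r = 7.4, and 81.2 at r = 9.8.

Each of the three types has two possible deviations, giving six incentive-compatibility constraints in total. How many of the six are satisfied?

4

Mediocre (own payoff 18.0): to r=7.4 gives 45.6 − 8.3×7.4 = -15.82 → no gain ✓; to r=9.8 gives 81.2 − 8.3×9.8 = -0.14 → no gain ✓.
Good (own payoff 45.6 − 5.0×7.4 = 8.6): to r=0 gives 18.0 → profitable ✗; to r=9.8 gives 81.2 − 5.0×9.8 = 32.2 → profitable ✗.
Excellent (own payoff 81.2 − 2.1×9.8 = 60.62): to r=0 gives 18.0 → no gain ✓; to r=7.4 gives 45.6 − 2.1×7.4 = 30.06 → no gain ✓.
4 of the 6 constraints hold; not an equilibrium.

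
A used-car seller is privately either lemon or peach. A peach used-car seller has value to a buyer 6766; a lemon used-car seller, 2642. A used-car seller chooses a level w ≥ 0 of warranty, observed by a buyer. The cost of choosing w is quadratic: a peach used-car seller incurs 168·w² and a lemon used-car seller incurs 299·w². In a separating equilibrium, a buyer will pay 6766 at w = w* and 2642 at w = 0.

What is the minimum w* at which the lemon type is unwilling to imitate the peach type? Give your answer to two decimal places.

3.71

The lemon type at w = 0 receives 2642; imitating at w* yields 6766 − 299·w*².
Indifference: 2642 = 6766 − 299·w*², so w*² = (6766 − 2642) / 299 ≈ 13.7926.
w* = √13.7926 ≈ 3.71.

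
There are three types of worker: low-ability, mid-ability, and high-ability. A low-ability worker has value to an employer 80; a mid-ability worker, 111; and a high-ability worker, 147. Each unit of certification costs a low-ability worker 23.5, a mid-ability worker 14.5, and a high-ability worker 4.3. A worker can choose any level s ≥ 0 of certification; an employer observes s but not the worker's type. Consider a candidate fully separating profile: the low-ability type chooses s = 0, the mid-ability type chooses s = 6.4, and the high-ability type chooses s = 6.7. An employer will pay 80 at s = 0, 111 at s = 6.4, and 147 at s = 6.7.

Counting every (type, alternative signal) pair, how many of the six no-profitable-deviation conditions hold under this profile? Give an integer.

Low-ability (own payoff 80): to s=6.4 gives 111 − 23.5×6.4 = -39.4 → no gain ✓; to s=6.7 gives 147 − 23.5×6.7 = -10.45 → no gain ✓.
High-ability (own payoff 147 − 4.3×6.7 = 118.19): to s=0 gives 80 → no gain ✓; to s=6.4 gives 111 − 4.3×6.4 = 83.48 → no gain ✓.
Mid-ability (own payoff 111 − 14.5×6.4 = 18.2): to s=0 gives 80 → profitable ✗; to s=6.7 gives 147 − 14.5×6.7 = 49.85 → profitable ✗.
4 of the 6 constraints hold; not an equilibrium.

4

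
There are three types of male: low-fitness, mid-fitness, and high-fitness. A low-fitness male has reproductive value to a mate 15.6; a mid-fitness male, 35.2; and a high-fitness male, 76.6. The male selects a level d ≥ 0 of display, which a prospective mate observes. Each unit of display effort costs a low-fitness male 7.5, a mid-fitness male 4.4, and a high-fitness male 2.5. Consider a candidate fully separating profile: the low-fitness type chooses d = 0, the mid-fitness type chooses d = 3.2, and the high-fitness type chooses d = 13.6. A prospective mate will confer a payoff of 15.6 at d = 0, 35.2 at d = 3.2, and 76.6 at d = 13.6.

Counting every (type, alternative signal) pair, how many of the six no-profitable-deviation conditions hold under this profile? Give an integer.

6

Mid-fitness (own payoff 35.2 − 4.4×3.2 = 21.12): to d=0 gives 15.6 → no gain ✓; to d=13.6 gives 76.6 − 4.4×13.6 = 16.76 → no gain ✓.
Low-fitness (own payoff 15.6): to d=3.2 gives 35.2 − 7.5×3.2 = 11.2 → no gain ✓; to d=13.6 gives 76.6 − 7.5×13.6 = -25.4 → no gain ✓.
High-fitness (own payoff 76.6 − 2.5×13.6 = 42.6): to d=0 gives 15.6 → no gain ✓; to d=3.2 gives 35.2 − 2.5×3.2 = 27.2 → no gain ✓.
6 of the 6 constraints hold; this profile is a separating equilibrium.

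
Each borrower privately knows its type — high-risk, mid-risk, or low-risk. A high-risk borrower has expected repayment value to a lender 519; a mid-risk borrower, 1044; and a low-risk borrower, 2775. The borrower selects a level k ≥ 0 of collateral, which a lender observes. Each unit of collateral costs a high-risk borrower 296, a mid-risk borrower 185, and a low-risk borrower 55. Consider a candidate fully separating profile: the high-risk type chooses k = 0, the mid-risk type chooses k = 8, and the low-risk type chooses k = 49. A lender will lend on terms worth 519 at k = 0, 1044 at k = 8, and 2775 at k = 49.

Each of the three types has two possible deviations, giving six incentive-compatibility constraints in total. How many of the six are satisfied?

3

Low-risk (own payoff 2775 − 55×49 = 80): to k=0 gives 519 → profitable ✗; to k=8 gives 1044 − 55×8 = 604 → profitable ✗.
Mid-risk (own payoff 1044 − 185×8 = -436): to k=0 gives 519 → profitable ✗; to k=49 gives 2775 − 185×49 = -6290 → no gain ✓.
High-risk (own payoff 519): to k=8 gives 1044 − 296×8 = -1324 → no gain ✓; to k=49 gives 2775 − 296×49 = -11729 → no gain ✓.
3 of the 6 constraints hold; not an equilibrium.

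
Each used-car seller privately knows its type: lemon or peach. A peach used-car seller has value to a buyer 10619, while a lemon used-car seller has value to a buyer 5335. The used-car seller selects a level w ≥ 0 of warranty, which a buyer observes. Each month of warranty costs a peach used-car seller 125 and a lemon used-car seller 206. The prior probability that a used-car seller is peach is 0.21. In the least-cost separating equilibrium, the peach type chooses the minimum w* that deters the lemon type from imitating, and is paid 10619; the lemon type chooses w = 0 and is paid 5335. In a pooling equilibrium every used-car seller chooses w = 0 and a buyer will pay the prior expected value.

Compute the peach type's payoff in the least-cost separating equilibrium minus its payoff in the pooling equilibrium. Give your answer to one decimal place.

968.0

Least-cost separating signal: w* solves 5335 = 10619 − 206·w*, so w* = (10619 − 5335)/206 ≈ 25.6505.
Peach type's separating payoff: 10619 − 125 × w* = 10619 − 125 × (10619 − 5335)/206 = 10619 − 660500/206 ≈ 7412.689.
Pooling payoff: 0.21 × 10619 + 0.79 × 5335 = 6444.64.
Difference: 7412.689 − 6444.64 = 968.049, i.e. 968.0 to one decimal place.
The peach type prefers to separate.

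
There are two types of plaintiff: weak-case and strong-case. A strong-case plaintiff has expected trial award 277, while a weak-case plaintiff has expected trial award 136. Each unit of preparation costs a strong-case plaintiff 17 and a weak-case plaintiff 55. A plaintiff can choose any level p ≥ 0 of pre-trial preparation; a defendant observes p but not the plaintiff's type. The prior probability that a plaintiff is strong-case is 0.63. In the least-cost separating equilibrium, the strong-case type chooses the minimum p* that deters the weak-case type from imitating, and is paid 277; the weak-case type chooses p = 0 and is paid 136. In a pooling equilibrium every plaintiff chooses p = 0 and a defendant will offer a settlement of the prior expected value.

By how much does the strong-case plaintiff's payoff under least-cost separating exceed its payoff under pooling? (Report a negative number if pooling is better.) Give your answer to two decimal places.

Least-cost separating signal: p* solves 136 = 277 − 55·p*, so p* = (277 − 136)/55 ≈ 2.5636.
Strong-case type's separating payoff: 277 − 17 × p* = 277 − 17 × (277 − 136)/55 = 277 − 2397/55 ≈ 233.4182.
Pooling payoff: 0.63 × 277 + 0.37 × 136 = 224.83.
Difference: 233.4182 − 224.83 = 8.5882, i.e. 8.59 to two decimal places.
The strong-case type prefers to separate.

8.59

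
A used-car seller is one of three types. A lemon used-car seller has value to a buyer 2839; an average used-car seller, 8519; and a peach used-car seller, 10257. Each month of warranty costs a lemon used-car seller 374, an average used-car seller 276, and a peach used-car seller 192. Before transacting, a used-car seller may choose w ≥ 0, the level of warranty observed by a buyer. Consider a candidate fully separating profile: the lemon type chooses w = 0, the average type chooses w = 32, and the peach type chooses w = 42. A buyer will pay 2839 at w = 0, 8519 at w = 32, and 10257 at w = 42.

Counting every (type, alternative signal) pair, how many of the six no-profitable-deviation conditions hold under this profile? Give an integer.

3

Lemon (own payoff 2839): to w=32 gives 8519 − 374×32 = -3449 → no gain ✓; to w=42 gives 10257 − 374×42 = -5451 → no gain ✓.
Peach (own payoff 10257 − 192×42 = 2193): to w=0 gives 2839 → profitable ✗; to w=32 gives 8519 − 192×32 = 2375 → profitable ✗.
Average (own payoff 8519 − 276×32 = -313): to w=0 gives 2839 → profitable ✗; to w=42 gives 10257 − 276×42 = -1335 → no gain ✓.
3 of the 6 constraints hold; not an equilibrium.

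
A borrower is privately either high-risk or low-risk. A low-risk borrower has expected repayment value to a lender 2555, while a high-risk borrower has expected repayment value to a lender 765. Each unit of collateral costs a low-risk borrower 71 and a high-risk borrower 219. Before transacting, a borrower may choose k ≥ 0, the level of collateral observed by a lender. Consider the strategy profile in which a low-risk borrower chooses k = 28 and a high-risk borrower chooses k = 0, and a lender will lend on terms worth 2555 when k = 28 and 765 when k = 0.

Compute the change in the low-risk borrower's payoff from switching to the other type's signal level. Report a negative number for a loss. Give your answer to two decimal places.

198.00

Playing k = 28 the low-risk borrower receives 2555 − 71 × 28 = 567.
Deviating to k = 0 yields 765 instead.
Gain from deviating: 765 − 567 = 198.00.
The gain is positive, so the low-risk type's incentive-compatibility constraint is violated — this profile is not a separating equilibrium.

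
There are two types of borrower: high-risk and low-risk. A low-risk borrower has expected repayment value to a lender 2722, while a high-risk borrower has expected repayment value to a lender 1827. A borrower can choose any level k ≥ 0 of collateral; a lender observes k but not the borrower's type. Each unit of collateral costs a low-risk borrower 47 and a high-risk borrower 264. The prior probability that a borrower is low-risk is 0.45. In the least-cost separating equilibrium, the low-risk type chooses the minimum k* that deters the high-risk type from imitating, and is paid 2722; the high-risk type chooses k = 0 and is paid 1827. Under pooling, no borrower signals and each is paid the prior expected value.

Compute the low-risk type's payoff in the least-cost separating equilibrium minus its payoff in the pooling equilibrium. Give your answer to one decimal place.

Least-cost separating signal: k* solves 1827 = 2722 − 264·k*, so k* = (2722 − 1827)/264 ≈ 3.3902.
Low-risk type's separating payoff: 2722 − 47 × k* = 2722 − 47 × (2722 − 1827)/264 = 2722 − 42065/264 ≈ 2562.663.
Pooling payoff: 0.45 × 2722 + 0.55 × 1827 = 2229.75.
Difference: 2562.663 − 2229.75 = 332.913, i.e. 332.9 to one decimal place.
The low-risk type prefers to separate.

332.9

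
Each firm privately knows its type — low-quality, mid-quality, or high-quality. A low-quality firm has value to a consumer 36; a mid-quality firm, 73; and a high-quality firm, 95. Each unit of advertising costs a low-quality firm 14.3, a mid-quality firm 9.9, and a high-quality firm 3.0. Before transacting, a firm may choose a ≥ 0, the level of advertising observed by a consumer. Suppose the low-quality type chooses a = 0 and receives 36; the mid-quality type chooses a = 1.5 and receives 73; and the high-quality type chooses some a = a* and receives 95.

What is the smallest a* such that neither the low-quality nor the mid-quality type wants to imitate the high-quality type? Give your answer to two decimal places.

4.13

Low-quality type (on-path payoff 36) won't mimic when 36 ≥ 95 − 14.3·a*, i.e. a* ≥ 4.13.
Mid-quality type (on-path payoff 73 − 9.9×1.5 = 58.15) won't mimic when 58.15 ≥ 95 − 9.9·a*, i.e. a* ≥ 3.72.
Both must hold, so a* = max(4.13, 3.72) = 4.13. The low-quality type's constraint binds.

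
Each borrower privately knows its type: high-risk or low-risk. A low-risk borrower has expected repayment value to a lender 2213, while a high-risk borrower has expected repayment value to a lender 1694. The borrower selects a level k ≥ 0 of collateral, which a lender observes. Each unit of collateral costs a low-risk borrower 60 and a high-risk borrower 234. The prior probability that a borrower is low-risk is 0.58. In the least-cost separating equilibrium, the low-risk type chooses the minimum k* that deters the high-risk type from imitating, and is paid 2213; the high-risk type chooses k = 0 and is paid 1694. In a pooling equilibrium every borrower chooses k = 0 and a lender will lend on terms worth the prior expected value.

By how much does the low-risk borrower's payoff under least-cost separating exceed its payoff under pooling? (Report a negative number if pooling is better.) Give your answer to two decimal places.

84.90

Least-cost separating signal: k* solves 1694 = 2213 − 234·k*, so k* = (2213 − 1694)/234 ≈ 2.2179.
Low-risk type's separating payoff: 2213 − 60 × k* = 2213 − 60 × (2213 − 1694)/234 = 2213 − 31140/234 ≈ 2079.9231.
Pooling payoff: 0.58 × 2213 + 0.42 × 1694 = 1995.02.
Difference: 2079.9231 − 1995.02 = 84.9031, i.e. 84.90 to two decimal places.
The low-risk type prefers to separate.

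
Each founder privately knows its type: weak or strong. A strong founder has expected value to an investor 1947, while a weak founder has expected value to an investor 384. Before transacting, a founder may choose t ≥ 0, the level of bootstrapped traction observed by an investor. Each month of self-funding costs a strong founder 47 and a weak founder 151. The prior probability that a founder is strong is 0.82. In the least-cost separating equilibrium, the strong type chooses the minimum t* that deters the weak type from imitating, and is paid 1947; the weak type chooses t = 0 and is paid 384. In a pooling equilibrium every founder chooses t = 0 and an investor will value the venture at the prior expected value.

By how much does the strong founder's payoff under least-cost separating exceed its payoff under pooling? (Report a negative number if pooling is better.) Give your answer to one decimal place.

Least-cost separating signal: t* solves 384 = 1947 − 151·t*, so t* = (1947 − 384)/151 ≈ 10.3510.
Strong type's separating payoff: 1947 − 47 × t* = 1947 − 47 × (1947 − 384)/151 = 1947 − 73461/151 ≈ 1460.503.
Pooling payoff: 0.82 × 1947 + 0.18 × 384 = 1665.66.
Difference: 1460.503 − 1665.66 = -205.157, i.e. -205.2 to one decimal place.
The strong type would prefer the pooling outcome.

-205.2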